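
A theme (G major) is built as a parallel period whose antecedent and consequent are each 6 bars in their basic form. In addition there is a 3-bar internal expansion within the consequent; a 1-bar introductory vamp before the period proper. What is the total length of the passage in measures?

16 measures

Basic parallel period: 6 + 6 = 12 bars.
12 (basic form) + 3 (internal expansion) + 1 (introduction) = 16.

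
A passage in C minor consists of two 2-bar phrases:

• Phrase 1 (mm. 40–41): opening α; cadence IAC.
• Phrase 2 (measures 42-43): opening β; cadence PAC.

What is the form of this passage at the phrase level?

contrasting period

Phrase 1 ends with an imperfect authentic cadence (weaker) and phrase 2 with a perfect authentic cadence (stronger): antecedent + consequent = a period.
The two phrases open with different material (α / β), so the period is contrasting.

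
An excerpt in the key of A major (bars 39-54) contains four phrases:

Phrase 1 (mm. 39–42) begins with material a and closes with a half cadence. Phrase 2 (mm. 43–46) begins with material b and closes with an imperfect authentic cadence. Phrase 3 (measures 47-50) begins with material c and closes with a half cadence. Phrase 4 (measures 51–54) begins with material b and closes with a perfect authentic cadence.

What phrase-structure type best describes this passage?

contrasting double period

Four phrases in two halves: the first half (mm. 39-46) ends with an imperfect authentic cadence, the second (bars 47–54) with a perfect authentic cadence — a large antecedent–consequent pair, i.e. a double period.
Phrase 3 begins with different material from phrase 1, making it contrasting.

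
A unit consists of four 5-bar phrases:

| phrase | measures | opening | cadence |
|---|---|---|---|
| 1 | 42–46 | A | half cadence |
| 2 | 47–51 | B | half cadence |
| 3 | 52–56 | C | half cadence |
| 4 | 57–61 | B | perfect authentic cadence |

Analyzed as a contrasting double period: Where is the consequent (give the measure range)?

In a double period the four phrases pair into a large antecedent (phrases 1–2, ending half cadence) and a large consequent (phrases 3–4, ending perfect authentic cadence). The consequent spans mm. 52–61.

measures 52–61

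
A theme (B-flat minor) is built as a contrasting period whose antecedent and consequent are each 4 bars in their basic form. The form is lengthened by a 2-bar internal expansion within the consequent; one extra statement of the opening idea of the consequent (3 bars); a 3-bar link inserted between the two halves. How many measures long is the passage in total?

16 measures

Basic contrasting period: 4 + 4 = 8 bars.
8 (basic form) + 2 (internal expansion) + 3 (extra statement) + 3 (link) = 16.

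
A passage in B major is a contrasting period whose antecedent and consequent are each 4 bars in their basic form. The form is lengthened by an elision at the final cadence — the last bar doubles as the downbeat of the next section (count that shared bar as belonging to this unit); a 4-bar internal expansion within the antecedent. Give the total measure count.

12 measures

Basic contrasting period: 4 + 4 = 8 bars.
8 (basic form) + 4 (internal expansion) = 12.
The elision shares a bar with the next section but does not change this unit's count.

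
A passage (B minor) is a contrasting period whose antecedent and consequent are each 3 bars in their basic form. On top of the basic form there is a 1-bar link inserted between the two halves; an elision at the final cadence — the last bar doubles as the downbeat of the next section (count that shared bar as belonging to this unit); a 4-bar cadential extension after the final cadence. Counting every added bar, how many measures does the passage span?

Basic contrasting period: 3 + 3 = 6 bars.
6 (basic form) + 1 (link) + 4 (cadential extension) = 11.
The elision shares a bar with the next section but does not change this unit's count.

11 measures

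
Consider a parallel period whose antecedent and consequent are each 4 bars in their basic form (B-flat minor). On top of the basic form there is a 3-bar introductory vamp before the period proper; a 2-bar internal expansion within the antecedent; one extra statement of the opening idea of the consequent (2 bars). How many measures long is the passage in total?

Basic parallel period: 4 + 4 = 8 bars.
8 (basic form) + 3 (introduction) + 2 (internal expansion) + 2 (extra statement) = 15.

15 measures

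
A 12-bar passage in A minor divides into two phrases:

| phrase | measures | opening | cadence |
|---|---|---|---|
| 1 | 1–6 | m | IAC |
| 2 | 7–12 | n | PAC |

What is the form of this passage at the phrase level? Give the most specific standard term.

Phrase 1 ends with an imperfect authentic cadence (weaker) and phrase 2 with a perfect authentic cadence (stronger): antecedent + consequent = a period.
The two phrases open with different material (m / n), so the period is contrasting.

contrasting period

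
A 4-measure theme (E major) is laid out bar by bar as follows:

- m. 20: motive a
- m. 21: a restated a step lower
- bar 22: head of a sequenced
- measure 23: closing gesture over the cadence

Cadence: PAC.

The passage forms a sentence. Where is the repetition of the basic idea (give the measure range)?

measures 21–21

The presentation of a sentence is the basic idea (measure 20) plus its repetition (measure 21); the repetition of the basic idea is therefore m. 21.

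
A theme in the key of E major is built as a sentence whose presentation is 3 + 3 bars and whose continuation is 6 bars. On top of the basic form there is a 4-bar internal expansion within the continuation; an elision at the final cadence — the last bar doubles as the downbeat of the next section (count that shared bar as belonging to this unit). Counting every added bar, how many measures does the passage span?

Basic sentence: 3 + 3 + 6 = 12 bars.
12 (basic form) + 4 (internal expansion) = 16.
The elision shares a bar with the next section but does not change this unit's count.

16 measures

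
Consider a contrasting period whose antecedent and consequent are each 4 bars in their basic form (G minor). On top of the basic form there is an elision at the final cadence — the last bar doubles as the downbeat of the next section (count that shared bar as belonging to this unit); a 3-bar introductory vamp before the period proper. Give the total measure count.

11 measures

Basic contrasting period: 4 + 4 = 8 bars.
8 (basic form) + 3 (introduction) = 11.
The elision shares a bar with the next section but does not change this unit's count.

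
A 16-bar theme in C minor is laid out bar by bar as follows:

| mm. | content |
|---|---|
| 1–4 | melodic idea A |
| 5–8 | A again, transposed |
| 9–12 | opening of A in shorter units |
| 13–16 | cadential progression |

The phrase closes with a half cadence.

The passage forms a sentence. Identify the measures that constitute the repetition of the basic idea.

The presentation of a sentence is the basic idea (mm. 1–4) plus its repetition (measures 5-8); the repetition of the basic idea is therefore mm. 5–8.

measures 5–8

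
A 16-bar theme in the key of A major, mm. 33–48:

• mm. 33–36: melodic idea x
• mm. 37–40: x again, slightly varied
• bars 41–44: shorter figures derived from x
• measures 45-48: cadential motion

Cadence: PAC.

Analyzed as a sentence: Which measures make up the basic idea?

The presentation of a sentence is the basic idea (measures 33-36) plus its repetition (mm. 37–40); the basic idea is therefore mm. 33-36.

measures 33–36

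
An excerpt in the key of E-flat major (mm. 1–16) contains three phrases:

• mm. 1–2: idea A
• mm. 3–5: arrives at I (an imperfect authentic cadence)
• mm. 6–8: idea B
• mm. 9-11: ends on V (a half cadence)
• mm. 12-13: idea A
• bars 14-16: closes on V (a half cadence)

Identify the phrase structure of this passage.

The final phrase closes with a half cadence, which is not stronger than the preceding half cadence; the 3 phrases lack an overall antecedent–consequent design and so form a phrase group.

phrase group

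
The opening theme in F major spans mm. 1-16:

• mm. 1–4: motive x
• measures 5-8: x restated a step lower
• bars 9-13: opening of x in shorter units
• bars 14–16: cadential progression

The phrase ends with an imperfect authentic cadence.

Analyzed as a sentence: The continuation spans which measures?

After the presentation (bars 1–8), the continuation covers the fragmentation through the cadence: measures 9-16.

measures 9–16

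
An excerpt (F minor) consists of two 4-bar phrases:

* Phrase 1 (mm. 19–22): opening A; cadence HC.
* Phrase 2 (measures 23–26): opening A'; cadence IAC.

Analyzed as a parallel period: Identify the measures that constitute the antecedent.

measures 19–22

The antecedent is the phrase ending with the weaker cadence (half cadence, phrase 1) and the consequent the one ending more conclusively (imperfect authentic cadence, phrase 2); the antecedent is measures 19-22.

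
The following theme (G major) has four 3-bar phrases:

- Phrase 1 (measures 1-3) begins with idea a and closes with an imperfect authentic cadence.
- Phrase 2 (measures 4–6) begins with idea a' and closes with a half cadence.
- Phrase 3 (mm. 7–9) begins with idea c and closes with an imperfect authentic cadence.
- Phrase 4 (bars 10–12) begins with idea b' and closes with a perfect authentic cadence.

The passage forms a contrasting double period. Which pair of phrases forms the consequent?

phrases 3 and 4

In a double period the first pair of phrases (ending half cadence) is the large antecedent and the second pair (ending perfect authentic cadence) is the large consequent; the consequent is phrases 3 and 4.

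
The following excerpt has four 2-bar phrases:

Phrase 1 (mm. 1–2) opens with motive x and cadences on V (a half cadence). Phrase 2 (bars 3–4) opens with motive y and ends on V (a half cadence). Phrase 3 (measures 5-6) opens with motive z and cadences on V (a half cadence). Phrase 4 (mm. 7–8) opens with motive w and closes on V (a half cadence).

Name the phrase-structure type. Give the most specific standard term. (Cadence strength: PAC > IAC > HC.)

phrase group

Phrase 4 ends with a half cadence, no stronger than phrase 2's half cadence, so the four phrases do not form a double period; nor do phrases 3–4 duplicate 1–2, so it is not a repeated period. With no phrase reaching a conclusive cadence, the passage is a phrase group.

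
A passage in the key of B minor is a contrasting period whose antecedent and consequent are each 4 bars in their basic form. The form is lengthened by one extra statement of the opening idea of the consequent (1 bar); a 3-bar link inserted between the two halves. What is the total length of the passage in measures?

Basic contrasting period: 4 + 4 = 8 bars.
8 (basic form) + 1 (extra statement) + 3 (link) = 12.

12 measures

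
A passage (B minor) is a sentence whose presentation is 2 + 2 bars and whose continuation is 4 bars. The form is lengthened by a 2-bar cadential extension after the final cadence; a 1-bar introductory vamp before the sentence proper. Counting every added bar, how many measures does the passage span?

Basic sentence: 2 + 2 + 4 = 8 bars.
8 (basic form) + 2 (cadential extension) + 1 (introduction) = 11.

11 measures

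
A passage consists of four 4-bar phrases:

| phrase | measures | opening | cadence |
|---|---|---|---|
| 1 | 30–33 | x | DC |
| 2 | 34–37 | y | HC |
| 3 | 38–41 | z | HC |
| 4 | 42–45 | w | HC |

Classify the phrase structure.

Phrase 4 ends with a half cadence, no stronger than phrase 2's half cadence, so the four phrases do not form a double period; nor do phrases 3–4 duplicate 1–2, so it is not a repeated period. With no phrase reaching a conclusive cadence, the passage is a phrase group.

phrase group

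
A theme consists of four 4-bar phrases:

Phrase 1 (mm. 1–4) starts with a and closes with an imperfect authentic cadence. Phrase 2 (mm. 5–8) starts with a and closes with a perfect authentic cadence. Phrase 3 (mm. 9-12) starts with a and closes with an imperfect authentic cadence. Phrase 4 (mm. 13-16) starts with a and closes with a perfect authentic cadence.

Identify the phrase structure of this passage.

repeated period

The cadence pattern IAC–PAC–IAC–PAC is weak–strong twice, and phrases 3–4 restate phrases 1–2: a period heard twice, not a double period (which would end weakly at phrase 2).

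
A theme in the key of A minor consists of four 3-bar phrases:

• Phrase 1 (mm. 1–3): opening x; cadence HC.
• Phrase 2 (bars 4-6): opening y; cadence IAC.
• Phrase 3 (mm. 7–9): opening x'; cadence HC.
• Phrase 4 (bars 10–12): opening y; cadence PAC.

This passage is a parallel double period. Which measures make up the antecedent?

In a double period the four phrases pair into a large antecedent (phrases 1–2, ending imperfect authentic cadence) and a large consequent (phrases 3–4, ending perfect authentic cadence). The antecedent spans mm. 1–6.

measures 1–6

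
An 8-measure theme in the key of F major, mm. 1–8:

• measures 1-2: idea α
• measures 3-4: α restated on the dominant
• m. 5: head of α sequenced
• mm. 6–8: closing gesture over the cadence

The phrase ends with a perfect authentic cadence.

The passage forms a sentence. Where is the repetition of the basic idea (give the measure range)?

The presentation of a sentence is the basic idea (bars 1–2) plus its repetition (bars 3–4); the repetition of the basic idea is therefore measures 3–4.

measures 3–4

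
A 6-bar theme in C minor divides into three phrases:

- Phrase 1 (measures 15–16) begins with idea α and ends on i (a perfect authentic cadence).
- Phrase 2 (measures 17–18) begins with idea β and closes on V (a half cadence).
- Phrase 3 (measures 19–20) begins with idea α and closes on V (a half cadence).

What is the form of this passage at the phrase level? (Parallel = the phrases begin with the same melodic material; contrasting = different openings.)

phrase group

The final phrase closes with a half cadence, which is not stronger than the preceding half cadence; the 3 phrases lack an overall antecedent–consequent design and so form a phrase group.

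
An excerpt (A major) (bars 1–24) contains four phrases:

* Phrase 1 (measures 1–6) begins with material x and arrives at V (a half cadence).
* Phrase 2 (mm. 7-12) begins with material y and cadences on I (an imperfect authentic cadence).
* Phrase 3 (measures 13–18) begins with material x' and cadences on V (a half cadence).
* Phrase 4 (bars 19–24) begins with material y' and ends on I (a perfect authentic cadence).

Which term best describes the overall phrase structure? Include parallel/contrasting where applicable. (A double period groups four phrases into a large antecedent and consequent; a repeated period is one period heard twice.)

parallel double period

Four phrases in two halves: the first half (mm. 1–12) ends with an imperfect authentic cadence, the second (bars 13–24) with a perfect authentic cadence — a large antecedent–consequent pair, i.e. a double period.
Phrase 3 begins with the same material as phrase 1, making it parallel.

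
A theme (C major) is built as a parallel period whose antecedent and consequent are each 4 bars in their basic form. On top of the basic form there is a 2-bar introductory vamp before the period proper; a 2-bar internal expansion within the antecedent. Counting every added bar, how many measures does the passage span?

12 measures

Basic parallel period: 4 + 4 = 8 bars.
8 (basic form) + 2 (introduction) + 2 (internal expansion) = 12.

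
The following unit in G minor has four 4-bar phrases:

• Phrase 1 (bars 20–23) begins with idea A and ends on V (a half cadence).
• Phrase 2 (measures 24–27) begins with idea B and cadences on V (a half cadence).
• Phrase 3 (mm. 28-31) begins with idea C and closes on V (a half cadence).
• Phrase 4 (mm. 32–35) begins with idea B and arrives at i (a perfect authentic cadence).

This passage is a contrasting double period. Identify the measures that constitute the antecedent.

In a double period the four phrases pair into a large antecedent (phrases 1–2, ending half cadence) and a large consequent (phrases 3–4, ending perfect authentic cadence). The antecedent spans mm. 20–27.

measures 20–27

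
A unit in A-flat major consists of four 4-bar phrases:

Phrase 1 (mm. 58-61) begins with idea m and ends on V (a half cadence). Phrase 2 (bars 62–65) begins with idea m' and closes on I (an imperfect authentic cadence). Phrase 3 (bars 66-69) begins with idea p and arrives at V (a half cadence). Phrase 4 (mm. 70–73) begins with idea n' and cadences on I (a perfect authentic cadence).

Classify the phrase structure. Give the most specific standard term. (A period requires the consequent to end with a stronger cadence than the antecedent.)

Four phrases in two halves: the first half (mm. 58-65) ends with an imperfect authentic cadence, the second (bars 66-73) with a perfect authentic cadence — a large antecedent–consequent pair, i.e. a double period.
Phrase 3 begins with different material from phrase 1, making it contrasting.

contrasting double period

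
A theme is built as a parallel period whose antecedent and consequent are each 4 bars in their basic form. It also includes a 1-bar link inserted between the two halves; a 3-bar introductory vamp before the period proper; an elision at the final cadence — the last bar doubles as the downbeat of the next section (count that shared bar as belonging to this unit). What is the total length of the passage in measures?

Basic parallel period: 4 + 4 = 8 bars.
8 (basic form) + 1 (link) + 3 (introduction) = 12.
The elision shares a bar with the next section but does not change this unit's count.

12 measures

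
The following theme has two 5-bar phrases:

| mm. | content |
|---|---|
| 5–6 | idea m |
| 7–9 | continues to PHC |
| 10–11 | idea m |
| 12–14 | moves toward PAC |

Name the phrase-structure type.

parallel period

Phrase 1 ends with a Phrygian half cadence (weaker) and phrase 2 with a perfect authentic cadence (stronger): antecedent + consequent = a period.
The two phrases open with the same material (m / m), so the period is parallel.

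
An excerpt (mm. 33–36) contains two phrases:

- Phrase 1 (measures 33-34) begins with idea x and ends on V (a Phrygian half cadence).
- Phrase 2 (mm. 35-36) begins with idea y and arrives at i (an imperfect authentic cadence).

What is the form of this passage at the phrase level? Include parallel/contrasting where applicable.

contrasting period

Phrase 1 ends with a Phrygian half cadence (weaker) and phrase 2 with an imperfect authentic cadence (stronger): antecedent + consequent = a period.
The two phrases open with different material (x / y), so the period is contrasting.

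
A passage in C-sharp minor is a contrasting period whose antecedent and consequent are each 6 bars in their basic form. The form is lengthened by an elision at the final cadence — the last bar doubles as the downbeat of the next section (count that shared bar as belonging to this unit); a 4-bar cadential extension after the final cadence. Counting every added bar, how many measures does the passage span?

Basic contrasting period: 6 + 6 = 12 bars.
12 (basic form) + 4 (cadential extension) = 16.
The elision shares a bar with the next section but does not change this unit's count.

16 measures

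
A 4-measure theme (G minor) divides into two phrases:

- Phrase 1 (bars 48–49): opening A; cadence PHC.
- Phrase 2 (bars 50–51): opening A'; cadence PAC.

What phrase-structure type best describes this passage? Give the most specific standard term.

parallel period

Phrase 1 ends with a Phrygian half cadence (weaker) and phrase 2 with a perfect authentic cadence (stronger): antecedent + consequent = a period.
The two phrases open with the same material (A / A'), so the period is parallel.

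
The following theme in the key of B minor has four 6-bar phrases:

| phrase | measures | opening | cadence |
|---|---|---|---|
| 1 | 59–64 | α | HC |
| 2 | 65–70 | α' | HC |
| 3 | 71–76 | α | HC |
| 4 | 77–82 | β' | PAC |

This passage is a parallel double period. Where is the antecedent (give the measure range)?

measures 59–70

In a double period the four phrases pair into a large antecedent (phrases 1–2, ending half cadence) and a large consequent (phrases 3–4, ending perfect authentic cadence). The antecedent spans measures 59–70.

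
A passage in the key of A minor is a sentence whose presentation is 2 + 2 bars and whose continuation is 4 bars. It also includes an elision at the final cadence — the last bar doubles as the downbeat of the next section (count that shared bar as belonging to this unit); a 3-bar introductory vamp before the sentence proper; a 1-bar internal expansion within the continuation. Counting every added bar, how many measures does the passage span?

Basic sentence: 2 + 2 + 4 = 8 bars.
8 (basic form) + 3 (introduction) + 1 (internal expansion) = 12.
The elision shares a bar with the next section but does not change this unit's count.

12 measures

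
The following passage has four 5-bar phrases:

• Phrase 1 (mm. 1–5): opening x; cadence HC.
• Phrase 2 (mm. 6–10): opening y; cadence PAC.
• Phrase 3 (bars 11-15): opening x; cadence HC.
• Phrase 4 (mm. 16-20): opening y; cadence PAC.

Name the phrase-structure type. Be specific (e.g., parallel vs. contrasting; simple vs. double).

repeated period

The cadence pattern HC–PAC–HC–PAC is weak–strong twice, and phrases 3–4 restate phrases 1–2: a period heard twice, not a double period (which would end weakly at phrase 2).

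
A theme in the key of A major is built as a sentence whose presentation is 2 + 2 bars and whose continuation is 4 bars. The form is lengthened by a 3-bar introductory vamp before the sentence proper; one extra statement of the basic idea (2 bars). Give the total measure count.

Basic sentence: 2 + 2 + 4 = 8 bars.
8 (basic form) + 3 (introduction) + 2 (extra statement) = 13.

13 measures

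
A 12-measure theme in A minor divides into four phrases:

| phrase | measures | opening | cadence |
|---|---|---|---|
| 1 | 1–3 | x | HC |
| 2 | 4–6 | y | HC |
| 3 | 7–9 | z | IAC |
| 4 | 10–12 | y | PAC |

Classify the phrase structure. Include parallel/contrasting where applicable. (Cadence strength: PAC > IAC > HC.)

Four phrases in two halves: the first half (mm. 1-6) ends with a half cadence, the second (bars 7–12) with a perfect authentic cadence — a large antecedent–consequent pair, i.e. a double period.
Phrase 3 begins with different material from phrase 1, making it contrasting.

contrasting double period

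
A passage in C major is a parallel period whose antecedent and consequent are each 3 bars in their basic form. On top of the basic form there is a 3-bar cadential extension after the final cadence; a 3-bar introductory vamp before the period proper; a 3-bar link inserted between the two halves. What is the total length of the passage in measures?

Basic parallel period: 3 + 3 = 6 bars.
6 (basic form) + 3 (cadential extension) + 3 (introduction) + 3 (link) = 15.

15 measures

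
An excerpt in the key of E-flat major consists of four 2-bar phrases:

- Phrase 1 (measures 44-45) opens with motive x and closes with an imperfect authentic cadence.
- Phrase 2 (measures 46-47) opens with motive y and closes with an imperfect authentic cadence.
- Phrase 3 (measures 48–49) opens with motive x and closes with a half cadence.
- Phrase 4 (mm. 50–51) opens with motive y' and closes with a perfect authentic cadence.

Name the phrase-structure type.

parallel double period

Four phrases in two halves: the first half (mm. 44-47) ends with an imperfect authentic cadence, the second (bars 48-51) with a perfect authentic cadence — a large antecedent–consequent pair, i.e. a double period.
Phrase 3 begins with the same material as phrase 1, making it parallel.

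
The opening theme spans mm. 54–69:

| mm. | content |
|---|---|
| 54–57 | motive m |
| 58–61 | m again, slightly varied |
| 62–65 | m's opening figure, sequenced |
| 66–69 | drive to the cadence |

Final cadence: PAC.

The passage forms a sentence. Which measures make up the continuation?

After the presentation (mm. 54-61), the continuation covers the fragmentation through the cadence: measures 62-69.

measures 62–69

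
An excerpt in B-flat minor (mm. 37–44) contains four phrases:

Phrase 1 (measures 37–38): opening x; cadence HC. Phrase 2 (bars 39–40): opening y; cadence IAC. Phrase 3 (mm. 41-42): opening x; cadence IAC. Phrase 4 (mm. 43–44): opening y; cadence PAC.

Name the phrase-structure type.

Four phrases in two halves: the first half (mm. 37–40) ends with an imperfect authentic cadence, the second (mm. 41–44) with a perfect authentic cadence — a large antecedent–consequent pair, i.e. a double period.
Phrase 3 begins with the same material as phrase 1, making it parallel.

parallel double period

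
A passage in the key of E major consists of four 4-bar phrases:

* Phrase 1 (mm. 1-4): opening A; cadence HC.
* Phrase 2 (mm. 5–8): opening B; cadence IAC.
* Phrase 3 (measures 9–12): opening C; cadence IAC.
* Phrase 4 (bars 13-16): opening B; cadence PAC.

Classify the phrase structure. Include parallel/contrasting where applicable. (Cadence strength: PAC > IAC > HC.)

contrasting double period

Four phrases in two halves: the first half (bars 1–8) ends with an imperfect authentic cadence, the second (mm. 9–16) with a perfect authentic cadence — a large antecedent–consequent pair, i.e. a double period.
Phrase 3 begins with different material from phrase 1, making it contrasting.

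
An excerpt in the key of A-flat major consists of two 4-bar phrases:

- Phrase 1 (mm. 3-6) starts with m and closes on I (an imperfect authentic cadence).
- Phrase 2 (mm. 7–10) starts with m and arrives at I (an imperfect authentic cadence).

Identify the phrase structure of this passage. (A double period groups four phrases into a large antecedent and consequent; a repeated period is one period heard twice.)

Both phrases have the same opening (m) and the same cadence (imperfect authentic cadence): the second is a restatement, not a consequent, so this is a repeated phrase rather than a period.

repeated phrase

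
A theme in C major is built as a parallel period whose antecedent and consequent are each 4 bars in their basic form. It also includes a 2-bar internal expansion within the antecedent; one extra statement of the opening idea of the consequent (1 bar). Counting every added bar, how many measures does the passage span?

11 measures

Basic parallel period: 4 + 4 = 8 bars.
8 (basic form) + 2 (internal expansion) + 1 (extra statement) = 11.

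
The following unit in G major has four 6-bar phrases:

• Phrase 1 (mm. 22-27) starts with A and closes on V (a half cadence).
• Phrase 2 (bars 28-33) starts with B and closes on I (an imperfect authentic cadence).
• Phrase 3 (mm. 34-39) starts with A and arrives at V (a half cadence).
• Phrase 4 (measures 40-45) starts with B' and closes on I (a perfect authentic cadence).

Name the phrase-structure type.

Four phrases in two halves: the first half (mm. 22-33) ends with an imperfect authentic cadence, the second (bars 34–45) with a perfect authentic cadence — a large antecedent–consequent pair, i.e. a double period.
Phrase 3 begins with the same material as phrase 1, making it parallel.

parallel double period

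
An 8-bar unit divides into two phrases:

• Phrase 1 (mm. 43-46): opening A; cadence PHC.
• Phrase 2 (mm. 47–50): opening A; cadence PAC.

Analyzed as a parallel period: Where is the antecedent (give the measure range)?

The antecedent is the phrase ending with the weaker cadence (Phrygian half cadence, phrase 1) and the consequent the one ending more conclusively (perfect authentic cadence, phrase 2); the antecedent is mm. 43–46.

measures 43–46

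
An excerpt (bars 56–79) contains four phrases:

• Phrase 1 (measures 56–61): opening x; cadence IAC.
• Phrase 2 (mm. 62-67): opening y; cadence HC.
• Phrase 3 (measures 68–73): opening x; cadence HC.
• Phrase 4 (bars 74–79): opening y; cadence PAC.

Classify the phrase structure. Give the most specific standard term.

Four phrases in two halves: the first half (mm. 56–67) ends with a half cadence, the second (mm. 68–79) with a perfect authentic cadence — a large antecedent–consequent pair, i.e. a double period.
Phrase 3 begins with the same material as phrase 1, making it parallel.

parallel double period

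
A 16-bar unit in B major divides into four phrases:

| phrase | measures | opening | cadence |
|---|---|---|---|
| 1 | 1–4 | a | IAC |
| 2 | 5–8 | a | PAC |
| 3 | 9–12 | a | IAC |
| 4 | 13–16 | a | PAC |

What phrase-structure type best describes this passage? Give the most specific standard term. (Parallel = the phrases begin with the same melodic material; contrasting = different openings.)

repeated period

The cadence pattern IAC–PAC–IAC–PAC is weak–strong twice, and phrases 3–4 restate phrases 1–2: a period heard twice, not a double period (which would end weakly at phrase 2).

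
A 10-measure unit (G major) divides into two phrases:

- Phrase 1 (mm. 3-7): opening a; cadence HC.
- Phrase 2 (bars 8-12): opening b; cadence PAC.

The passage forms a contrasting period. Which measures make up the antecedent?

The phrase ending with the weaker cadence (half cadence) is the antecedent; the one ending more conclusively (perfect authentic cadence) is the consequent. The antecedent is measures 3–7.

measures 3–7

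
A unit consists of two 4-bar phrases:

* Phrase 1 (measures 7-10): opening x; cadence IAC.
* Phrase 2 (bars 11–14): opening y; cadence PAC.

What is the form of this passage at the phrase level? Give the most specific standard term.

contrasting period

Phrase 1 ends with an imperfect authentic cadence (weaker) and phrase 2 with a perfect authentic cadence (stronger): antecedent + consequent = a period.
The two phrases open with different material (x / y), so the period is contrasting.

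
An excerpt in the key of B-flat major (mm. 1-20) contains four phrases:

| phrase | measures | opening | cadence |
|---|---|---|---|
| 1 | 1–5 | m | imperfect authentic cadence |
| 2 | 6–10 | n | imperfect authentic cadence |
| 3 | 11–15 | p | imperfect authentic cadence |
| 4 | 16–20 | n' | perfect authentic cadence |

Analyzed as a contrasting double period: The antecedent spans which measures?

measures 1–10

In a double period the four phrases pair into a large antecedent (phrases 1–2, ending imperfect authentic cadence) and a large consequent (phrases 3–4, ending perfect authentic cadence). The antecedent spans mm. 1–10.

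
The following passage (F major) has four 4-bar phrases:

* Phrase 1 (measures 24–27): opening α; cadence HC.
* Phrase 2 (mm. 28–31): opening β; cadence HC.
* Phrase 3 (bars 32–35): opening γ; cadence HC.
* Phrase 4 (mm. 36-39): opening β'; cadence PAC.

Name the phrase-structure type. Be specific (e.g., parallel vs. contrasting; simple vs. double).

contrasting double period

Four phrases in two halves: the first half (mm. 24–31) ends with a half cadence, the second (mm. 32–39) with a perfect authentic cadence — a large antecedent–consequent pair, i.e. a double period.
Phrase 3 begins with different material from phrase 1, making it contrasting.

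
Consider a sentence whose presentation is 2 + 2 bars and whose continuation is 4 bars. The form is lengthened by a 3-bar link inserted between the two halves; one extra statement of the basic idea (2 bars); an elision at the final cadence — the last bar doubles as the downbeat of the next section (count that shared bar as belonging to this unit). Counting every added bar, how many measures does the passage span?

13 measures

Basic sentence: 2 + 2 + 4 = 8 bars.
8 (basic form) + 3 (link) + 2 (extra statement) = 13.
The elision shares a bar with the next section but does not change this unit's count.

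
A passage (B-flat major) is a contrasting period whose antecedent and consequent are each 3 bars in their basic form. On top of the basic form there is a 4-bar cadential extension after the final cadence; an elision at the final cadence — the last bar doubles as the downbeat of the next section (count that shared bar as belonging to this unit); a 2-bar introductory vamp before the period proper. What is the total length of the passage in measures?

Basic contrasting period: 3 + 3 = 6 bars.
6 (basic form) + 4 (cadential extension) + 2 (introduction) = 12.
The elision shares a bar with the next section but does not change this unit's count.

12 measures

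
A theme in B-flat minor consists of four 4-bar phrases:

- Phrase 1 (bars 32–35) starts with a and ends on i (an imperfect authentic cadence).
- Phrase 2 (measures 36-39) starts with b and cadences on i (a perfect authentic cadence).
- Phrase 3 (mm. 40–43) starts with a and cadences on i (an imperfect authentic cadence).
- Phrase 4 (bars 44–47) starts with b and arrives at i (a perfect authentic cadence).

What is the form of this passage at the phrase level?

The cadence pattern IAC–PAC–IAC–PAC is weak–strong twice, and phrases 3–4 restate phrases 1–2: a period heard twice, not a double period (which would end weakly at phrase 2).

repeated period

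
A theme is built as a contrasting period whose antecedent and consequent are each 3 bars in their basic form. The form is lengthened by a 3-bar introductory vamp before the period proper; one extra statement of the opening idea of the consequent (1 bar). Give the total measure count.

Basic contrasting period: 3 + 3 = 6 bars.
6 (basic form) + 3 (introduction) + 1 (extra statement) = 10.

10 measures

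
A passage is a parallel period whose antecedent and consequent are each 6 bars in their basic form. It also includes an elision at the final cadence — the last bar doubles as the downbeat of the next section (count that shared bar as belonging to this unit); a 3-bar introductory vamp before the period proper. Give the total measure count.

15 measures

Basic parallel period: 6 + 6 = 12 bars.
12 (basic form) + 3 (introduction) = 15.
The elision shares a bar with the next section but does not change this unit's count.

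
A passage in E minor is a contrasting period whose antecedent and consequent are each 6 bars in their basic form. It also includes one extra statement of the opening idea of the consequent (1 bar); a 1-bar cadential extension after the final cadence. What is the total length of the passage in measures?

Basic contrasting period: 6 + 6 = 12 bars.
12 (basic form) + 1 (extra statement) + 1 (cadential extension) = 14.

14 measures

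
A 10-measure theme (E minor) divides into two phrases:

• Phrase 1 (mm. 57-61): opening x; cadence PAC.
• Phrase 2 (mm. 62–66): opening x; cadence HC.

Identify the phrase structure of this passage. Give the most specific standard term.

The second phrase closes with a half cadence, which is not stronger than the first phrase's perfect authentic cadence; without a weak→strong cadential pair there is no antecedent–consequent relationship, so this is a phrase group rather than a period.

phrase group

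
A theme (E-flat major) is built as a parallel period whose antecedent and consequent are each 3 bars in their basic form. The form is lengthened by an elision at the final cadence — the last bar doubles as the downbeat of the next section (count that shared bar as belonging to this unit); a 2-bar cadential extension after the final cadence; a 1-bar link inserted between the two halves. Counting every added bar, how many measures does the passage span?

Basic parallel period: 3 + 3 = 6 bars.
6 (basic form) + 2 (cadential extension) + 1 (link) = 9.
The elision shares a bar with the next section but does not change this unit's count.

9 measures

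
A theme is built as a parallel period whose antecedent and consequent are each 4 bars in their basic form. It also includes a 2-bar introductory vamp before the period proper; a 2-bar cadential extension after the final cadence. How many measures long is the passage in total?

Basic parallel period: 4 + 4 = 8 bars.
8 (basic form) + 2 (introduction) + 2 (cadential extension) = 12.

12 measures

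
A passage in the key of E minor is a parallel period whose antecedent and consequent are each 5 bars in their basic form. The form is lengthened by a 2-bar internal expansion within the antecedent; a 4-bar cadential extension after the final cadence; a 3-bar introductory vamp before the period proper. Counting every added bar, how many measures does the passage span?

19 measures

Basic parallel period: 5 + 5 = 10 bars.
10 (basic form) + 2 (internal expansion) + 4 (cadential extension) + 3 (introduction) = 19.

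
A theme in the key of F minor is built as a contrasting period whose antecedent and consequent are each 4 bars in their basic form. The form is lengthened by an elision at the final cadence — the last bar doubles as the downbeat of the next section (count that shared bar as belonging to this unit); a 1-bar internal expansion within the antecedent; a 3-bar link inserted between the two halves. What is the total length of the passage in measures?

Basic contrasting period: 4 + 4 = 8 bars.
8 (basic form) + 1 (internal expansion) + 3 (link) = 12.
The elision shares a bar with the next section but does not change this unit's count.

12 measures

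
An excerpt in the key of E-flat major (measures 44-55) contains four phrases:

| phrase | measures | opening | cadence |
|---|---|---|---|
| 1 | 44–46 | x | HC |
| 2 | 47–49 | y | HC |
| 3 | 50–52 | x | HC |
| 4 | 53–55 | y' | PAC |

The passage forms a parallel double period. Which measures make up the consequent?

In a double period the first pair of phrases (ending half cadence) is the large antecedent and the second pair (ending perfect authentic cadence) is the large consequent; the consequent is measures 50–55.

measures 50–55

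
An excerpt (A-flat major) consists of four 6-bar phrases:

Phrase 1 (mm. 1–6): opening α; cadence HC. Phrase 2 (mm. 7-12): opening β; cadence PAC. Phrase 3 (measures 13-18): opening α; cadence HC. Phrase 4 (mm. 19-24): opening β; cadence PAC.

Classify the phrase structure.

repeated period

The cadence pattern HC–PAC–HC–PAC is weak–strong twice, and phrases 3–4 restate phrases 1–2: a period heard twice, not a double period (which would end weakly at phrase 2).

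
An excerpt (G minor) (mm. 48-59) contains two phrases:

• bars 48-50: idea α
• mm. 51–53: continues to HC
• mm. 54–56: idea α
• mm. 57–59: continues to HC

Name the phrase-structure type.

repeated phrase

Both phrases have the same opening (α) and the same cadence (half cadence): the second is a restatement, not a consequent, so this is a repeated phrase rather than a period.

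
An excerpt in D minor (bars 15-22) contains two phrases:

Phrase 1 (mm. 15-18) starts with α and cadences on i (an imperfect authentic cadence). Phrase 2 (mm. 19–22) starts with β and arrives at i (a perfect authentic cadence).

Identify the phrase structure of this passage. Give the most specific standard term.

Phrase 1 ends with an imperfect authentic cadence (weaker) and phrase 2 with a perfect authentic cadence (stronger): antecedent + consequent = a period.
The two phrases open with different material (α / β), so the period is contrasting.

contrasting period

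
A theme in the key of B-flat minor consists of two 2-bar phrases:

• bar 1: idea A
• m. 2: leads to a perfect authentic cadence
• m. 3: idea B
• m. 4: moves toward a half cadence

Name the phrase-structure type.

The second phrase closes with a half cadence, which is not stronger than the first phrase's perfect authentic cadence; without a weak→strong cadential pair there is no antecedent–consequent relationship, so this is a phrase group rather than a period.

phrase group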